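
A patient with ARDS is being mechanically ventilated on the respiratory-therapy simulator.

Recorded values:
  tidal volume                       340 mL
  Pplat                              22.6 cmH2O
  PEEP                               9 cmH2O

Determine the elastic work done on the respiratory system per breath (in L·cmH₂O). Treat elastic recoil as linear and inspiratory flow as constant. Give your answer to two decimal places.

2.31

Elastic work ≈ ½ × (Pplat − PEEP) × Vt = 0.5 × (22.6 − 9) × 0.340 L = 0.5 × 13.6 × 0.340 = 2.312 L·cmH2O.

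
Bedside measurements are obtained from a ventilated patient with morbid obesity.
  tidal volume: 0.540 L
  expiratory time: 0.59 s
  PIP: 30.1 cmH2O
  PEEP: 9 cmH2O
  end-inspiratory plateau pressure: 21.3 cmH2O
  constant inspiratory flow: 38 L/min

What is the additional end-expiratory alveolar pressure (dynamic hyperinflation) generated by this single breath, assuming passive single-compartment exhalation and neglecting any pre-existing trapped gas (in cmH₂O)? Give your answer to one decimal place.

Flow: 38 L/min ÷ 60 = 0.6333 L/s.
R = (PIP − Pplat)/V̇ = (30.1 − 21.3) / 0.6333 = 8.8/0.6333 = 13.895 cmH2O·s/L.
C = Vt/(Pplat − PEEP) = 540.0 / (21.3 − 9) = 540.0/12.3 = 43.902 mL/cmH2O.
τ = R × C = 13.895 × 0.0439 L/cmH2O = 0.61 s.
Fraction remaining = e^(−Te/τ) = e^(−0.59/0.61) = 0.3801; trapped volume = 540.0 × 0.3801 = 205.25 mL.
Additional alveolar pressure from trapping ≈ V_trapped / C = 205.25 / 43.902 = 4.675 cmH2O.

4.7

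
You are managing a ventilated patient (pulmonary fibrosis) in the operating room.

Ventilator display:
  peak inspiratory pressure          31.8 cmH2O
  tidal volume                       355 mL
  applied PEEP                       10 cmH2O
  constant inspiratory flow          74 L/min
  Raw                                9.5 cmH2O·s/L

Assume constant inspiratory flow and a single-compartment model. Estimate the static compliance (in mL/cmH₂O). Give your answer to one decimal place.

Flow: 74 L/min ÷ 60 = 1.2333 L/s.
Equation of motion (constant flow): PIP = Vt/C + R·V̇ + PEEP.
Vt/C = PIP − R·V̇ − PEEP = 31.8 − 9.5×1.2333 − 10 = 31.8 − 11.716 − 10 = 10.084 cmH2O.
C = Vt / 10.084 = 355 / 10.084 = 35.204 mL/cmH2O.

35.2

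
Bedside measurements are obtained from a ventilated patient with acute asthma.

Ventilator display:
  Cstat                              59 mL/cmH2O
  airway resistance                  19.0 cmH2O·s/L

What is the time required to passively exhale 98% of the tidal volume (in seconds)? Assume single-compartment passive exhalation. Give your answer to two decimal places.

τ = R × C = 19.0 × 59 mL/cmH2O = 19.0 × 0.059 L/cmH2O = 1.121 s.
Exhaled fraction f = 1 − e^(−t/τ) → t = −τ·ln(1 − f) = −1.121·ln(0.02) = 4.385 s.

4.39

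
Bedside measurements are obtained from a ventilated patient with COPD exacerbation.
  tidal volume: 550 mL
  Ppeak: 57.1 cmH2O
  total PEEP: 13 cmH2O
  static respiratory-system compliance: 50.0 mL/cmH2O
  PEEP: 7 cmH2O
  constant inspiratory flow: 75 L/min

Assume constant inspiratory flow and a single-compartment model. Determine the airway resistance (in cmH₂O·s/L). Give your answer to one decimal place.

26.5

Flow: 75 L/min ÷ 60 = 1.25 L/s.
Total PEEP = 13 cmH2O (set 7 + intrinsic 6); this is the baseline alveolar pressure.
Equation of motion (constant flow): PIP = Vt/C + R·V̇ + PEEP.
R·V̇ = PIP − Vt/C − PEEP = 57.1 − 550/50.0 − 13 = 57.1 − 11.0 − 13 = 33.1 cmH2O.
R = 33.1 / 1.25 = 26.48 cmH2O·s/L.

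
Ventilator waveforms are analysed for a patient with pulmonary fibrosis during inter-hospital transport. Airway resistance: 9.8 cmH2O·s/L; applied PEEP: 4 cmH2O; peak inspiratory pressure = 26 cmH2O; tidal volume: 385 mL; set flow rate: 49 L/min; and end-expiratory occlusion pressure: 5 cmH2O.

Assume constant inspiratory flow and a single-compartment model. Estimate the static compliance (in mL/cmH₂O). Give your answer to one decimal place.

Flow: 49 L/min ÷ 60 = 0.8167 L/s.
Total PEEP = 5 cmH2O (set 4 + intrinsic 1); this is the baseline alveolar pressure.
Equation of motion (constant flow): PIP = Vt/C + R·V̇ + PEEP.
Vt/C = PIP − R·V̇ − PEEP = 26 − 9.8×0.8167 − 5 = 26 − 8.004 − 5 = 12.996 cmH2O.
C = Vt / 12.996 = 385 / 12.996 = 29.624 mL/cmH2O.

29.6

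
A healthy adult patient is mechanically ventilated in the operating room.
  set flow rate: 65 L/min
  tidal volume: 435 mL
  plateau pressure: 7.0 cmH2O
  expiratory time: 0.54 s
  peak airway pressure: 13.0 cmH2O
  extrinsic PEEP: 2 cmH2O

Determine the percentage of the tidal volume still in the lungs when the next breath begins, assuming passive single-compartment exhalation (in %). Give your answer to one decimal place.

Flow: 65 L/min ÷ 60 = 1.0833 L/s.
R = (PIP − Pplat)/V̇ = (13.0 − 7.0) / 1.0833 = 6.0/1.0833 = 5.539 cmH2O·s/L.
C = Vt/(Pplat − PEEP) = 435.0 / (7.0 − 2) = 435.0/5.0 = 87.0 mL/cmH2O.
τ = R × C = 5.539 × 0.087 L/cmH2O = 0.4819 s.
Fraction remaining at end-expiration = e^(−Te/τ) = e^(−0.54/0.4819) = 0.3261 → 32.61%.

32.6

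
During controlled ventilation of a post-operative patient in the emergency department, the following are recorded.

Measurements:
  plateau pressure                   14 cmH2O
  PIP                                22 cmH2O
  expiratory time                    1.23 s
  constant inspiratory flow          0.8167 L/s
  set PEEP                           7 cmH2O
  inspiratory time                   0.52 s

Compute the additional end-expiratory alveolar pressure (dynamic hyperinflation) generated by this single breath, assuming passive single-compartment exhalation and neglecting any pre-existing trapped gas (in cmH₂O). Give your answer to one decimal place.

0.9

Vt = flow × Ti = 0.8167 L/s × 0.52 s × 1000 mL/L = 424.68 mL.
R = (PIP − Pplat)/V̇ = (22 − 14) / 0.8167 = 8.0/0.8167 = 9.796 cmH2O·s/L.
C = Vt/(Pplat − PEEP) = 424.68 / (14 − 7) = 424.68/7.0 = 60.669 mL/cmH2O.
τ = R × C = 9.796 × 0.06067 L/cmH2O = 0.5943 s.
Fraction remaining = e^(−Te/τ) = e^(−1.23/0.5943) = 0.1262; trapped volume = 424.68 × 0.1262 = 53.595 mL.
Additional alveolar pressure from trapping ≈ V_trapped / C = 53.595 / 60.669 = 0.8834 cmH2O.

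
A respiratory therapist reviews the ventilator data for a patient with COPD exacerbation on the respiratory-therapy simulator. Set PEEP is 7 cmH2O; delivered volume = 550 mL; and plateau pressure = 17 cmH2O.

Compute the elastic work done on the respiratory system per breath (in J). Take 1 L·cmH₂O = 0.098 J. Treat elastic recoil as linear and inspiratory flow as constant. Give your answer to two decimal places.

0.27

Elastic work ≈ ½ × (Pplat − PEEP) × Vt = 0.5 × (17 − 7) × 0.550 L = 0.5 × 10.0 × 0.550 = 2.75 L·cmH2O.
× 0.098 J/(L·cmH2O) → 0.2695 J.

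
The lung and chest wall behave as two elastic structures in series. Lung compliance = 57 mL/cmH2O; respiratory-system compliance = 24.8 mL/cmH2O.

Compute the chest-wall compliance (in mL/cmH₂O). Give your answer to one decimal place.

1/Ccw = 1/Crs − 1/CL.
1/Ccw = 1/24.8 − 1/57 = 0.02278.
Ccw = 43.898 mL/cmH2O.

43.9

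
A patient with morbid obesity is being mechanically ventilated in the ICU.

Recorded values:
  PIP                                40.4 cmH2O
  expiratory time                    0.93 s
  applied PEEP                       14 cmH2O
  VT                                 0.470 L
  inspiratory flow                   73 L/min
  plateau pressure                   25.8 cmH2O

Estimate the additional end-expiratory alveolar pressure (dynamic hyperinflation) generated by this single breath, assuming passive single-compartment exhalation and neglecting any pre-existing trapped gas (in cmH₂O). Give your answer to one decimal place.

1.7

Flow: 73 L/min ÷ 60 = 1.2167 L/s.
R = (PIP − Pplat)/V̇ = (40.4 − 25.8) / 1.2167 = 14.6/1.2167 = 12.0 cmH2O·s/L.
C = Vt/(Pplat − PEEP) = 470.0 / (25.8 − 14) = 470.0/11.8 = 39.831 mL/cmH2O.
τ = R × C = 12.0 × 0.03983 L/cmH2O = 0.478 s.
Fraction remaining = e^(−Te/τ) = e^(−0.93/0.478) = 0.1429; trapped volume = 470.0 × 0.1429 = 67.163 mL.
Additional alveolar pressure from trapping ≈ V_trapped / C = 67.163 / 39.831 = 1.686 cmH2O.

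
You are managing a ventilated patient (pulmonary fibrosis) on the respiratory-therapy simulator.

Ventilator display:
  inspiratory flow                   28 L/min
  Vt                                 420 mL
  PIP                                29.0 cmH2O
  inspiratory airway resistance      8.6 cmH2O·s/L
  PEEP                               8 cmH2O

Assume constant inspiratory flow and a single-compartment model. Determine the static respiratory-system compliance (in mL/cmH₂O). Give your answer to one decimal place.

Flow: 28 L/min ÷ 60 = 0.4667 L/s.
Equation of motion (constant flow): PIP = Vt/C + R·V̇ + PEEP.
Vt/C = PIP − R·V̇ − PEEP = 29.0 − 8.6×0.4667 − 8 = 29.0 − 4.014 − 8 = 16.986 cmH2O.
C = Vt / 16.986 = 420 / 16.986 = 24.726 mL/cmH2O.

24.7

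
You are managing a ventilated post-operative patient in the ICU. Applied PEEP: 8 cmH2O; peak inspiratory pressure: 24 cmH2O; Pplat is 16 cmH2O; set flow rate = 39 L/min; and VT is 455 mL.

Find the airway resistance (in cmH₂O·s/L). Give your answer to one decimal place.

12.3

Flow: 39 L/min ÷ 60 = 0.65 L/s.
Raw = (PIP − Pplat) / flow = (24 − 16) / 0.65 = 8.0 / 0.65 = 12.308 cmH2O·s/L.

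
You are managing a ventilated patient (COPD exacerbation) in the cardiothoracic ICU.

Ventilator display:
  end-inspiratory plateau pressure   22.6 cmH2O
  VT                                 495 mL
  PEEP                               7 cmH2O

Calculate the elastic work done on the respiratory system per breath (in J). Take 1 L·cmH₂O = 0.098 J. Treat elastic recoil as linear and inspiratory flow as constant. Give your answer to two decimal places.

Elastic work ≈ ½ × (Pplat − PEEP) × Vt = 0.5 × (22.6 − 7) × 0.495 L = 0.5 × 15.6 × 0.495 = 3.861 L·cmH2O.
× 0.098 J/(L·cmH2O) → 0.3784 J.

0.38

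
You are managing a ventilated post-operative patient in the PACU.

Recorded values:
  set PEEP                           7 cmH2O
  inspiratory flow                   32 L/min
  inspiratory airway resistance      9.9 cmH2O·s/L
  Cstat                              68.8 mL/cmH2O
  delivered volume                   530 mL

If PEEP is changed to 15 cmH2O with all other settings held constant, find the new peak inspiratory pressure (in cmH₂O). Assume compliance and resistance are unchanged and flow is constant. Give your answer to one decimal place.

28.0

Flow: 32 L/min ÷ 60 = 0.5333 L/s.
PIP = Vt/C + R·V̇ + PEEP (constant-flow equation of motion).
Only the baseline term changes: ΔPIP = ΔPEEP = 15 − 7 = 8.0 cmH2O.
Original PIP = 530/68.8 + 9.9×0.5333 + 7 = 19.983 cmH2O; new PIP = 19.983 + (8.0) = 27.983 cmH2O.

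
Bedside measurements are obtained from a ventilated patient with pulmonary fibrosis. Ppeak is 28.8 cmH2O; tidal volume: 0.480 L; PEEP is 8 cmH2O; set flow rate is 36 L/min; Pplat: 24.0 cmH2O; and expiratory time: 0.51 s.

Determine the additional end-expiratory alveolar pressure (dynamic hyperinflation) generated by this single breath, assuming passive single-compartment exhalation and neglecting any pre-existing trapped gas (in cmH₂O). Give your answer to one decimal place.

Flow: 36 L/min ÷ 60 = 0.6 L/s.
R = (PIP − Pplat)/V̇ = (28.8 − 24.0) / 0.6 = 4.8/0.6 = 8.0 cmH2O·s/L.
C = Vt/(Pplat − PEEP) = 480.0 / (24.0 − 8) = 480.0/16.0 = 30.0 mL/cmH2O.
τ = R × C = 8.0 × 0.03 L/cmH2O = 0.24 s.
Fraction remaining = e^(−Te/τ) = e^(−0.51/0.24) = 0.1194; trapped volume = 480.0 × 0.1194 = 57.312 mL.
Additional alveolar pressure from trapping ≈ V_trapped / C = 57.312 / 30.0 = 1.91 cmH2O.

1.9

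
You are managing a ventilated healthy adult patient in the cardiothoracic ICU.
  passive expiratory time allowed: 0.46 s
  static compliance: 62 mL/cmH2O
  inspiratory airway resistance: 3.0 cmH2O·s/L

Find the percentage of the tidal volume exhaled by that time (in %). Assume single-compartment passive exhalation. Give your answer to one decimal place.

τ = R × C = 3.0 × 62 mL/cmH2O = 3.0 × 0.062 L/cmH2O = 0.186 s.
Passive exhalation: V(t)/V₀ = e^(−t/τ) = e^(−0.46/0.186) = 0.08432.
Fraction exhaled = 1 − 0.08432 = 0.9157 → 91.57%.

91.6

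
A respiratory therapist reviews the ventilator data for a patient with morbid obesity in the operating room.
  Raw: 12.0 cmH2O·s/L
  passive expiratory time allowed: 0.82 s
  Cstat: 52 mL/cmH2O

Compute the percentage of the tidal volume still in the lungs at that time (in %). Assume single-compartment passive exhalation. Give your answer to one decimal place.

26.9

τ = R × C = 12.0 × 52 mL/cmH2O = 12.0 × 0.052 L/cmH2O = 0.624 s.
Passive exhalation: V(t)/V₀ = e^(−t/τ) = e^(−0.82/0.624) = 0.2687.
Fraction remaining = 0.2687 → 26.87%.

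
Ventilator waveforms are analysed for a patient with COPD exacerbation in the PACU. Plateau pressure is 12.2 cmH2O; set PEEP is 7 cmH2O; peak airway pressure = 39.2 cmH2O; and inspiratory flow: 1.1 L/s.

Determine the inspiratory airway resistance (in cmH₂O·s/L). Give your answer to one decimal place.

Raw = (PIP − Pplat) / flow = (39.2 − 12.2) / 1.1 = 27.0 / 1.1 = 24.545 cmH2O·s/L.

24.5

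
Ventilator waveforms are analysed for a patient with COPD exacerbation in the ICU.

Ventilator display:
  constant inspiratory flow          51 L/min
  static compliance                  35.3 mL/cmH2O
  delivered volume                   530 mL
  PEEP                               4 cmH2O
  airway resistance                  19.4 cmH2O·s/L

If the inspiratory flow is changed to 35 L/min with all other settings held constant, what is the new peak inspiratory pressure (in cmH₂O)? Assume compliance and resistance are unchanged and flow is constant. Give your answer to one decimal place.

30.3

Flow: 51 L/min ÷ 60 = 0.85 L/s.
New flow: 35 L/min ÷ 60 = 0.5833 L/s.
PIP = Vt/C + R·V̇ + PEEP (constant-flow equation of motion).
Only the resistive term changes: ΔPIP = R × ΔV̇ = 19.4 × (0.5833 − 0.85) = 19.4 × -0.2667 = -5.174 cmH2O.
Original PIP = 530/35.3 + 19.4×0.85 + 4 = 35.504 cmH2O; new PIP = 35.504 + (-5.174) = 30.33 cmH2O.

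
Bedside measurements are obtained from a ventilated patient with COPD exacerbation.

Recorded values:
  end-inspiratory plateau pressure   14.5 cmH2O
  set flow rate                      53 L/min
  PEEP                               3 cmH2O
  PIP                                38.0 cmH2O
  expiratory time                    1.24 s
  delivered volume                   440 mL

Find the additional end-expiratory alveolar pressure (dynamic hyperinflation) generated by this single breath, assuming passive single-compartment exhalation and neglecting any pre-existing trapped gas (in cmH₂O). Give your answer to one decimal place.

3.4

Flow: 53 L/min ÷ 60 = 0.8833 L/s.
R = (PIP − Pplat)/V̇ = (38.0 − 14.5) / 0.8833 = 23.5/0.8833 = 26.605 cmH2O·s/L.
C = Vt/(Pplat − PEEP) = 440.0 / (14.5 − 3) = 440.0/11.5 = 38.261 mL/cmH2O.
τ = R × C = 26.605 × 0.03826 L/cmH2O = 1.018 s.
Fraction remaining = e^(−Te/τ) = e^(−1.24/1.018) = 0.2958; trapped volume = 440.0 × 0.2958 = 130.15 mL.
Additional alveolar pressure from trapping ≈ V_trapped / C = 130.15 / 38.261 = 3.402 cmH2O.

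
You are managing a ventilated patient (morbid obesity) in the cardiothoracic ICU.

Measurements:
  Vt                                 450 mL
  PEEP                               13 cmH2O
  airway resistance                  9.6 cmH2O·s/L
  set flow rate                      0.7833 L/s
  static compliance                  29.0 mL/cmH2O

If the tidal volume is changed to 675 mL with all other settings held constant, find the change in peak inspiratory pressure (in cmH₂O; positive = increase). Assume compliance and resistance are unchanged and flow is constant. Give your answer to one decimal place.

PIP = Vt/C + R·V̇ + PEEP (constant-flow equation of motion).
Only the elastic term changes: ΔPIP = ΔVt / C = (675 − 450) / 29.0 = 7.759 cmH2O.

7.8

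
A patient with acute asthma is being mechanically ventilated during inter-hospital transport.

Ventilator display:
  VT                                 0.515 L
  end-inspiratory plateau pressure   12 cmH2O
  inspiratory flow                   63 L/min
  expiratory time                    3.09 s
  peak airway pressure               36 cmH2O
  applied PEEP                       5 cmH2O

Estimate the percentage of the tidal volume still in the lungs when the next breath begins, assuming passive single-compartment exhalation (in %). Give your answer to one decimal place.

Flow: 63 L/min ÷ 60 = 1.05 L/s.
R = (PIP − Pplat)/V̇ = (36 − 12) / 1.05 = 24.0/1.05 = 22.857 cmH2O·s/L.
C = Vt/(Pplat − PEEP) = 515.0 / (12 − 5) = 515.0/7.0 = 73.571 mL/cmH2O.
τ = R × C = 22.857 × 0.07357 L/cmH2O = 1.682 s.
Fraction remaining at end-expiration = e^(−Te/τ) = e^(−3.09/1.682) = 0.1593 → 15.93%.

15.9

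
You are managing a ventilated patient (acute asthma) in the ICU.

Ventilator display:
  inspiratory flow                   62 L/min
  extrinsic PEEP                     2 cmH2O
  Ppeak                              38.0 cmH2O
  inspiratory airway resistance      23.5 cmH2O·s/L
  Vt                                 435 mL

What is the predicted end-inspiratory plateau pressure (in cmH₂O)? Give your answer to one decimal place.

13.7

Flow: 62 L/min ÷ 60 = 1.0333 L/s.
Pplat = PIP − Raw × flow = 38.0 − 23.5 × 1.0333 = 38.0 − 24.283 = 13.717 cmH2O.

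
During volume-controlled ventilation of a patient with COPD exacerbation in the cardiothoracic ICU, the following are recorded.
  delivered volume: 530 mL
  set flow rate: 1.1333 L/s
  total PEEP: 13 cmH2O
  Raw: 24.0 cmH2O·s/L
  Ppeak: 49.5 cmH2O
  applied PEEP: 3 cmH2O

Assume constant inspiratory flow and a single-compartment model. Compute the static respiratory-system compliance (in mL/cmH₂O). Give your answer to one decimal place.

57.0

Total PEEP = 13 cmH2O (set 3 + intrinsic 10); this is the baseline alveolar pressure.
Equation of motion (constant flow): PIP = Vt/C + R·V̇ + PEEP.
Vt/C = PIP − R·V̇ − PEEP = 49.5 − 24.0×1.1333 − 13 = 49.5 − 27.199 − 13 = 9.301 cmH2O.
C = Vt / 9.301 = 530 / 9.301 = 56.983 mL/cmH2O.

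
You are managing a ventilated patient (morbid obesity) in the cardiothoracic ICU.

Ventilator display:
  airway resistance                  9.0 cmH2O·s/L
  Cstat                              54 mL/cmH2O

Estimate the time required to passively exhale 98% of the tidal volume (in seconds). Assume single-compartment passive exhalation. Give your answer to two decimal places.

1.90

τ = R × C = 9.0 × 54 mL/cmH2O = 9.0 × 0.054 L/cmH2O = 0.486 s.
Exhaled fraction f = 1 − e^(−t/τ) → t = −τ·ln(1 − f) = −0.486·ln(0.02) = 1.901 s.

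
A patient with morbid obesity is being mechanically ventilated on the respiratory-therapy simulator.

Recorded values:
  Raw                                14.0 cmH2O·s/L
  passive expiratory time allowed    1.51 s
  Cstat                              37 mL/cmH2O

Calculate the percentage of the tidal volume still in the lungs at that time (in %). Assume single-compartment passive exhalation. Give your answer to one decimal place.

5.4

τ = R × C = 14.0 × 37 mL/cmH2O = 14.0 × 0.037 L/cmH2O = 0.518 s.
Passive exhalation: V(t)/V₀ = e^(−t/τ) = e^(−1.51/0.518) = 0.0542.
Fraction remaining = 0.0542 → 5.42%.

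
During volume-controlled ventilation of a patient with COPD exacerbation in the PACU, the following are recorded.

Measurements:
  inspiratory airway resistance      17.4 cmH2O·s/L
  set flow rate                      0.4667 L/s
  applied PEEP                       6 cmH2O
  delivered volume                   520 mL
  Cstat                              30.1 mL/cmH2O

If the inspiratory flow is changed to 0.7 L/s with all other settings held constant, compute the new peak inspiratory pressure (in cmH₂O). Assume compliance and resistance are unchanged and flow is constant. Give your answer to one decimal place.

PIP = Vt/C + R·V̇ + PEEP (constant-flow equation of motion).
Only the resistive term changes: ΔPIP = R × ΔV̇ = 17.4 × (0.7 − 0.4667) = 17.4 × 0.2333 = 4.059 cmH2O.
Original PIP = 520/30.1 + 17.4×0.4667 + 6 = 31.396 cmH2O; new PIP = 31.396 + (4.059) = 35.455 cmH2O.

35.5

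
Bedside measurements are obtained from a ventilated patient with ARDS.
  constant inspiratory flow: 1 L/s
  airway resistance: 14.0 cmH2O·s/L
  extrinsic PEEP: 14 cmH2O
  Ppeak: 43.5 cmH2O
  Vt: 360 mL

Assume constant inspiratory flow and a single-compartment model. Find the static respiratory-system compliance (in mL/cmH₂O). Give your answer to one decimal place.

23.2

Equation of motion (constant flow): PIP = Vt/C + R·V̇ + PEEP.
Vt/C = PIP − R·V̇ − PEEP = 43.5 − 14.0×1 − 14 = 43.5 − 14.0 − 14 = 15.5 cmH2O.
C = Vt / 15.5 = 360 / 15.5 = 23.226 mL/cmH2O.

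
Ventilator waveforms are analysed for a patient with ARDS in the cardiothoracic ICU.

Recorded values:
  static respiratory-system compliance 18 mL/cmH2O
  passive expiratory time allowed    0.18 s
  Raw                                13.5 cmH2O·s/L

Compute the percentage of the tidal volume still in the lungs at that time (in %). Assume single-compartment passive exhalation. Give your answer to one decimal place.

47.7

τ = R × C = 13.5 × 18 mL/cmH2O = 13.5 × 0.018 L/cmH2O = 0.243 s.
Passive exhalation: V(t)/V₀ = e^(−t/τ) = e^(−0.18/0.243) = 0.4768.
Fraction remaining = 0.4768 → 47.68%.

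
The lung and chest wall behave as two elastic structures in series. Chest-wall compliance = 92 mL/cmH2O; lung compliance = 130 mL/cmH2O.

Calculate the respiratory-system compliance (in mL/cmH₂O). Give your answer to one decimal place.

53.9

Lung and chest wall are elastances in series: 1/Crs = 1/CL + 1/Ccw.
1/Crs = 1/130 + 1/92 = 0.01856.
Crs = 53.879 mL/cmH2O.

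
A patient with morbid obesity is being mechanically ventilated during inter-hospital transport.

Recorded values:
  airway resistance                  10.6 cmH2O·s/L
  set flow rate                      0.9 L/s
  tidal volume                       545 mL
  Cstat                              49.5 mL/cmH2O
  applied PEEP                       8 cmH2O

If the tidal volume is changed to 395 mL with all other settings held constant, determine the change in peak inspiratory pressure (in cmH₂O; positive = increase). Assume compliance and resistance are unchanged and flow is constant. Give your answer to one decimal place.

PIP = Vt/C + R·V̇ + PEEP (constant-flow equation of motion).
Only the elastic term changes: ΔPIP = ΔVt / C = (395 − 545) / 49.5 = -3.03 cmH2O.

-3.0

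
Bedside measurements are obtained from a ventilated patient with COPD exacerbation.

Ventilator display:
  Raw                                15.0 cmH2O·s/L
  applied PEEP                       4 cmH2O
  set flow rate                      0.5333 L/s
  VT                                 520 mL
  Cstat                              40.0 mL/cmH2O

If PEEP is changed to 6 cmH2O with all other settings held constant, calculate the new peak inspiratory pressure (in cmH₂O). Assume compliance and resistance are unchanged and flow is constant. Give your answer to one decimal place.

PIP = Vt/C + R·V̇ + PEEP (constant-flow equation of motion).
Only the baseline term changes: ΔPIP = ΔPEEP = 6 − 4 = 2.0 cmH2O.
Original PIP = 520/40.0 + 15.0×0.5333 + 4 = 25.0 cmH2O; new PIP = 25.0 + (2.0) = 27.0 cmH2O.

27.0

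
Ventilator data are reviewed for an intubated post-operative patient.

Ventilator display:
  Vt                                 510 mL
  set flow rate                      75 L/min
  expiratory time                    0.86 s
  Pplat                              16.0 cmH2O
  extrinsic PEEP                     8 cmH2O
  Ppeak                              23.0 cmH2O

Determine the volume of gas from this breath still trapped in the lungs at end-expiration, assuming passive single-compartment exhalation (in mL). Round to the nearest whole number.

46

Flow: 75 L/min ÷ 60 = 1.25 L/s.
R = (PIP − Pplat)/V̇ = (23.0 − 16.0) / 1.25 = 7.0/1.25 = 5.6 cmH2O·s/L.
C = Vt/(Pplat − PEEP) = 510.0 / (16.0 − 8) = 510.0/8.0 = 63.75 mL/cmH2O.
τ = R × C = 5.6 × 0.06375 L/cmH2O = 0.357 s.
Fraction remaining = e^(−Te/τ) = e^(−0.86/0.357) = 0.08991.
Trapped volume = 510.0 × 0.08991 = 45.854 mL.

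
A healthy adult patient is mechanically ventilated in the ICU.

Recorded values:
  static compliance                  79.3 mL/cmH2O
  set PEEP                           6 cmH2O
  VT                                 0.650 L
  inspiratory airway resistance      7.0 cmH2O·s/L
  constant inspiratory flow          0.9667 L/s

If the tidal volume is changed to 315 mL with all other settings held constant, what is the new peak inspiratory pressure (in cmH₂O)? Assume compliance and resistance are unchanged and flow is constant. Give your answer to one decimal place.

16.7

PIP = Vt/C + R·V̇ + PEEP (constant-flow equation of motion).
Only the elastic term changes: ΔPIP = ΔVt / C = (315 − 650) / 79.3 = -4.224 cmH2O.
Original PIP = 650/79.3 + 7.0×0.9667 + 6 = 20.964 cmH2O; new PIP = 20.964 + (-4.224) = 16.74 cmH2O.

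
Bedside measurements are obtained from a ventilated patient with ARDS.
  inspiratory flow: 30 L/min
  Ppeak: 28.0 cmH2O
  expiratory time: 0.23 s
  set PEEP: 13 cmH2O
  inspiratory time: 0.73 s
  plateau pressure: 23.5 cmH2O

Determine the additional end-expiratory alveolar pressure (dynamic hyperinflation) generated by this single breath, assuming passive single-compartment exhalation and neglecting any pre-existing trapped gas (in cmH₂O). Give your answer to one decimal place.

Flow: 30 L/min ÷ 60 = 0.5 L/s.
Vt = flow × Ti = 0.5 L/s × 0.73 s × 1000 mL/L = 365.0 mL.
R = (PIP − Pplat)/V̇ = (28.0 − 23.5) / 0.5 = 4.5/0.5 = 9.0 cmH2O·s/L.
C = Vt/(Pplat − PEEP) = 365.0 / (23.5 − 13) = 365.0/10.5 = 34.762 mL/cmH2O.
τ = R × C = 9.0 × 0.03476 L/cmH2O = 0.3128 s.
Fraction remaining = e^(−Te/τ) = e^(−0.23/0.3128) = 0.4794; trapped volume = 365.0 × 0.4794 = 174.98 mL.
Additional alveolar pressure from trapping ≈ V_trapped / C = 174.98 / 34.762 = 5.034 cmH2O.

5.0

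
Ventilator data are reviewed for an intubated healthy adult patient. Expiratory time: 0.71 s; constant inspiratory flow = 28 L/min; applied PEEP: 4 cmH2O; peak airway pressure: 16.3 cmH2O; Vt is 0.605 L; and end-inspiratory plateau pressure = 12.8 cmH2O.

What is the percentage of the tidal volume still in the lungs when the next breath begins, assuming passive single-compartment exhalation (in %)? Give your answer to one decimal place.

25.2

Flow: 28 L/min ÷ 60 = 0.4667 L/s.
R = (PIP − Pplat)/V̇ = (16.3 − 12.8) / 0.4667 = 3.5/0.4667 = 7.499 cmH2O·s/L.
C = Vt/(Pplat − PEEP) = 605.0 / (12.8 − 4) = 605.0/8.8 = 68.75 mL/cmH2O.
τ = R × C = 7.499 × 0.06875 L/cmH2O = 0.5156 s.
Fraction remaining at end-expiration = e^(−Te/τ) = e^(−0.71/0.5156) = 0.2523 → 25.23%.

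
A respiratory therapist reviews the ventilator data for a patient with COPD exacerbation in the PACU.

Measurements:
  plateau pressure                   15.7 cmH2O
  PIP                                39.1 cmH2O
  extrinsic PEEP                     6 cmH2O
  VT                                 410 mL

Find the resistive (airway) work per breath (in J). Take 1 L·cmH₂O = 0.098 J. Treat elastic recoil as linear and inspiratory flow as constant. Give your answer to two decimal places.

0.94

With constant inspiratory flow the resistive pressure is constant at PIP − Pplat = 39.1 − 15.7 = 23.4 cmH2O, so resistive work = 23.4 × 0.410 = 9.594 L·cmH2O.
× 0.098 J/(L·cmH2O) → 0.9402 J.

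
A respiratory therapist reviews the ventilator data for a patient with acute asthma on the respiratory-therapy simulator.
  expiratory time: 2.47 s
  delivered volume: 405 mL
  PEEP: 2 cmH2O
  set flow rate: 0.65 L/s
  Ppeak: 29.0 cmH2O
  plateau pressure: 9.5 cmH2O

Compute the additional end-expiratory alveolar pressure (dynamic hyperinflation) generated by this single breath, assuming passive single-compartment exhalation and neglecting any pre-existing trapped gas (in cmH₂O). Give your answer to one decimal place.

R = (PIP − Pplat)/V̇ = (29.0 − 9.5) / 0.65 = 19.5/0.65 = 30.0 cmH2O·s/L.
C = Vt/(Pplat − PEEP) = 405.0 / (9.5 − 2) = 405.0/7.5 = 54.0 mL/cmH2O.
τ = R × C = 30.0 × 0.054 L/cmH2O = 1.62 s.
Fraction remaining = e^(−Te/τ) = e^(−2.47/1.62) = 0.2177; trapped volume = 405.0 × 0.2177 = 88.169 mL.
Additional alveolar pressure from trapping ≈ V_trapped / C = 88.169 / 54.0 = 1.633 cmH2O.

1.6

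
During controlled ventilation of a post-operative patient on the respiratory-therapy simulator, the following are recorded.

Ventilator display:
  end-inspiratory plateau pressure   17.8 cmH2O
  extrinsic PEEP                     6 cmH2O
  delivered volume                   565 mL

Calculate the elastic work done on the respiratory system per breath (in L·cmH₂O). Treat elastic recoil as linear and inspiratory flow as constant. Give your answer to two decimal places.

Elastic work ≈ ½ × (Pplat − PEEP) × Vt = 0.5 × (17.8 − 6) × 0.565 L = 0.5 × 11.8 × 0.565 = 3.334 L·cmH2O.

3.33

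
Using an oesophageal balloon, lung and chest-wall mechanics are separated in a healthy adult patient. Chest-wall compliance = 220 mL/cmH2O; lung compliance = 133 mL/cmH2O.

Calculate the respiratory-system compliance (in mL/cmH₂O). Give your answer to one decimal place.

82.9

Lung and chest wall are elastances in series: 1/Crs = 1/CL + 1/Ccw.
1/Crs = 1/133 + 1/220 = 0.01206.
Crs = 82.919 mL/cmH2O.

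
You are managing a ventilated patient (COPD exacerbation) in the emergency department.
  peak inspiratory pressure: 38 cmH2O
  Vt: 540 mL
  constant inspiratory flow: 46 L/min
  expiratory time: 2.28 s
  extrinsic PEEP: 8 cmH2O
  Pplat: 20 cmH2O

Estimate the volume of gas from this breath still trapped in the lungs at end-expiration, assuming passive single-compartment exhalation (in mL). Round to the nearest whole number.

62

Flow: 46 L/min ÷ 60 = 0.7667 L/s.
R = (PIP − Pplat)/V̇ = (38 − 20) / 0.7667 = 18.0/0.7667 = 23.477 cmH2O·s/L.
C = Vt/(Pplat − PEEP) = 540.0 / (20 − 8) = 540.0/12.0 = 45.0 mL/cmH2O.
τ = R × C = 23.477 × 0.045 L/cmH2O = 1.056 s.
Fraction remaining = e^(−Te/τ) = e^(−2.28/1.056) = 0.1154.
Trapped volume = 540.0 × 0.1154 = 62.316 mL.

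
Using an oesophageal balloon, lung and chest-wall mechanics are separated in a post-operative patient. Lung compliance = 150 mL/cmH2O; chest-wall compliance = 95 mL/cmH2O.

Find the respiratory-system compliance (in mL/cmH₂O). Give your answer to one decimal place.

58.2

Lung and chest wall are elastances in series: 1/Crs = 1/CL + 1/Ccw.
1/Crs = 1/150 + 1/95 = 0.01719.
Crs = 58.173 mL/cmH2O.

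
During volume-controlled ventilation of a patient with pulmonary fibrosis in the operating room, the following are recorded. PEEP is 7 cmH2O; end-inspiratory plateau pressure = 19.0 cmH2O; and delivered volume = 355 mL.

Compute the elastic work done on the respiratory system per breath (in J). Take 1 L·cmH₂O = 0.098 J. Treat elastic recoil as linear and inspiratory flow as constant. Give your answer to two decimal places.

Elastic work ≈ ½ × (Pplat − PEEP) × Vt = 0.5 × (19.0 − 7) × 0.355 L = 0.5 × 12.0 × 0.355 = 2.13 L·cmH2O.
× 0.098 J/(L·cmH2O) → 0.2087 J.

0.21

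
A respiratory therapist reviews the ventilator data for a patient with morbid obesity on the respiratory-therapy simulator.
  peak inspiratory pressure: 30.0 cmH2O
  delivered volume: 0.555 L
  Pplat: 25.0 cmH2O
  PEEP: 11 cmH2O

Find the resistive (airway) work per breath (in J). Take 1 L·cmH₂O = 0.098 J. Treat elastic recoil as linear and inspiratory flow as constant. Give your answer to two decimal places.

0.27

With constant inspiratory flow the resistive pressure is constant at PIP − Pplat = 30.0 − 25.0 = 5.0 cmH2O, so resistive work = 5.0 × 0.555 = 2.775 L·cmH2O.
× 0.098 J/(L·cmH2O) → 0.272 J.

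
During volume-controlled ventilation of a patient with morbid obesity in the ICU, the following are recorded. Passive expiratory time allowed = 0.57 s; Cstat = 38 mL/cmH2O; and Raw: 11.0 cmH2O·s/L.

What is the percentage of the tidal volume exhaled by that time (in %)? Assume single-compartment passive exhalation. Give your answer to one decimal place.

74.4

τ = R × C = 11.0 × 38 mL/cmH2O = 11.0 × 0.038 L/cmH2O = 0.418 s.
Passive exhalation: V(t)/V₀ = e^(−t/τ) = e^(−0.57/0.418) = 0.2557.
Fraction exhaled = 1 − 0.2557 = 0.7443 → 74.43%.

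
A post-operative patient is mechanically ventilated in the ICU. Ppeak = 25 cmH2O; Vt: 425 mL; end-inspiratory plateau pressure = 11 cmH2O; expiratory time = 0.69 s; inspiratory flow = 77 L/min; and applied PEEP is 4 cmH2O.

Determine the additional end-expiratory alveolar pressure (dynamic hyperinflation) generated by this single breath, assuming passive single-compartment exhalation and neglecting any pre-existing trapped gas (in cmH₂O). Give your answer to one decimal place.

2.5

Flow: 77 L/min ÷ 60 = 1.2833 L/s.
R = (PIP − Pplat)/V̇ = (25 − 11) / 1.2833 = 14.0/1.2833 = 10.909 cmH2O·s/L.
C = Vt/(Pplat − PEEP) = 425.0 / (11 − 4) = 425.0/7.0 = 60.714 mL/cmH2O.
τ = R × C = 10.909 × 0.06071 L/cmH2O = 0.6623 s.
Fraction remaining = e^(−Te/τ) = e^(−0.69/0.6623) = 0.3528; trapped volume = 425.0 × 0.3528 = 149.94 mL.
Additional alveolar pressure from trapping ≈ V_trapped / C = 149.94 / 60.714 = 2.47 cmH2O.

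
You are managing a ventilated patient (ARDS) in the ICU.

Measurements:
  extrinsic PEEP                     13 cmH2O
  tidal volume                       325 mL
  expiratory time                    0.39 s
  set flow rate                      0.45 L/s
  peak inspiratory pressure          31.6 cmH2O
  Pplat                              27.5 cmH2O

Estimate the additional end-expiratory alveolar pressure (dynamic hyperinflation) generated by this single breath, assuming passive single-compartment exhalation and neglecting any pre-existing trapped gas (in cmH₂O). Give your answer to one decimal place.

R = (PIP − Pplat)/V̇ = (31.6 − 27.5) / 0.45 = 4.1/0.45 = 9.111 cmH2O·s/L.
C = Vt/(Pplat − PEEP) = 325.0 / (27.5 − 13) = 325.0/14.5 = 22.414 mL/cmH2O.
τ = R × C = 9.111 × 0.02241 L/cmH2O = 0.2042 s.
Fraction remaining = e^(−Te/τ) = e^(−0.39/0.2042) = 0.1481; trapped volume = 325.0 × 0.1481 = 48.133 mL.
Additional alveolar pressure from trapping ≈ V_trapped / C = 48.133 / 22.414 = 2.147 cmH2O.

2.1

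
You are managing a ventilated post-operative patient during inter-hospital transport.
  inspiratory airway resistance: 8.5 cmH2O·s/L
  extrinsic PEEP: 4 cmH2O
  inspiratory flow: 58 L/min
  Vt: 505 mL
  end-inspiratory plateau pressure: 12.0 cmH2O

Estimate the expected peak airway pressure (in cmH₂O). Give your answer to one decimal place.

Flow: 58 L/min ÷ 60 = 0.9667 L/s.
PIP = Pplat + Raw × flow = 12.0 + 8.5 × 0.9667 = 12.0 + 8.217 = 20.217 cmH2O.

20.2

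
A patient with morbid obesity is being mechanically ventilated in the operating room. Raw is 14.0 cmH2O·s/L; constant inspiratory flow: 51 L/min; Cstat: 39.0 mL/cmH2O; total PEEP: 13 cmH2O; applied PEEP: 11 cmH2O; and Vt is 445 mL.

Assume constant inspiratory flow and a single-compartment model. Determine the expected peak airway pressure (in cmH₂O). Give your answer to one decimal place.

36.3

Flow: 51 L/min ÷ 60 = 0.85 L/s.
Total PEEP = 13 cmH2O (set 11 + intrinsic 2); this is the baseline alveolar pressure.
Equation of motion (constant flow): PIP = Vt/C + R·V̇ + PEEP.
PIP = 445/39.0 + 14.0×0.85 + 13 = 11.41 + 11.9 + 13 = 36.31 cmH2O.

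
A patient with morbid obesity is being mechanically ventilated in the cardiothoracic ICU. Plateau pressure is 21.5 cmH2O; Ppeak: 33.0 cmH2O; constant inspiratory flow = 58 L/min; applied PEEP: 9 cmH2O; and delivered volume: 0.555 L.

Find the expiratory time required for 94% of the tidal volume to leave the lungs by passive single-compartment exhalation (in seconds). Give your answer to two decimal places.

1.49

Flow: 58 L/min ÷ 60 = 0.9667 L/s.
R = (PIP − Pplat)/V̇ = (33.0 − 21.5) / 0.9667 = 11.5/0.9667 = 11.896 cmH2O·s/L.
C = Vt/(Pplat − PEEP) = 555.0 / (21.5 − 9) = 555.0/12.5 = 44.4 mL/cmH2O.
τ = R × C = 11.896 × 0.0444 L/cmH2O = 0.5282 s.
t = −τ·ln(1 − 0.94) = −0.5282·ln(0.06) = 1.486 s.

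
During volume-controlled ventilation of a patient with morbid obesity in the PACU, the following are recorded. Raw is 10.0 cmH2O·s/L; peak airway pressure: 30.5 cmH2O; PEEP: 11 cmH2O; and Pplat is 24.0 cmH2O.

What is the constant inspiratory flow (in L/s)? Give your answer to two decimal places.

0.65

flow = (PIP − Pplat) / Raw = 6.5 / 10.0 = 0.65 L/s.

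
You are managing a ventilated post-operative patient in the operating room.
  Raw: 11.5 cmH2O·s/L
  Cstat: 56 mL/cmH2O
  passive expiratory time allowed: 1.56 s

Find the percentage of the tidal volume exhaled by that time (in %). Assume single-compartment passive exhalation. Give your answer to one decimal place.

τ = R × C = 11.5 × 56 mL/cmH2O = 11.5 × 0.056 L/cmH2O = 0.644 s.
Passive exhalation: V(t)/V₀ = e^(−t/τ) = e^(−1.56/0.644) = 0.08871.
Fraction exhaled = 1 − 0.08871 = 0.9113 → 91.13%.

91.1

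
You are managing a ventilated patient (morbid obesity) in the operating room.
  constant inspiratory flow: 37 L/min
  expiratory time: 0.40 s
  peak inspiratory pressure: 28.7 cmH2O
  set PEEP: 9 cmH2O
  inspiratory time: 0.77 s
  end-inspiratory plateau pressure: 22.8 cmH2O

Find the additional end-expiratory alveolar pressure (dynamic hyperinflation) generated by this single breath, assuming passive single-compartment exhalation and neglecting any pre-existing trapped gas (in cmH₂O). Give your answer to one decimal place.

Flow: 37 L/min ÷ 60 = 0.6167 L/s.
Vt = flow × Ti = 0.6167 L/s × 0.77 s × 1000 mL/L = 474.86 mL.
R = (PIP − Pplat)/V̇ = (28.7 − 22.8) / 0.6167 = 5.9/0.6167 = 9.567 cmH2O·s/L.
C = Vt/(Pplat − PEEP) = 474.86 / (22.8 − 9) = 474.86/13.8 = 34.41 mL/cmH2O.
τ = R × C = 9.567 × 0.03441 L/cmH2O = 0.3292 s.
Fraction remaining = e^(−Te/τ) = e^(−0.40/0.3292) = 0.2967; trapped volume = 474.86 × 0.2967 = 140.89 mL.
Additional alveolar pressure from trapping ≈ V_trapped / C = 140.89 / 34.41 = 4.094 cmH2O.

4.1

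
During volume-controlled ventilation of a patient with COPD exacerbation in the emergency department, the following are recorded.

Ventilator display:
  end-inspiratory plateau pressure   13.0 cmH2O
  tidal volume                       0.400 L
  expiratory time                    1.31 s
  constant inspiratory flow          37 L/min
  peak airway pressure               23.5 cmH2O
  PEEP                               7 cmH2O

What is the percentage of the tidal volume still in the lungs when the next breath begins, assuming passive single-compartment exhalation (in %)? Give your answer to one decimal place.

Flow: 37 L/min ÷ 60 = 0.6167 L/s.
R = (PIP − Pplat)/V̇ = (23.5 − 13.0) / 0.6167 = 10.5/0.6167 = 17.026 cmH2O·s/L.
C = Vt/(Pplat − PEEP) = 400.0 / (13.0 − 7) = 400.0/6.0 = 66.667 mL/cmH2O.
τ = R × C = 17.026 × 0.06667 L/cmH2O = 1.135 s.
Fraction remaining at end-expiration = e^(−Te/τ) = e^(−1.31/1.135) = 0.3153 → 31.53%.

31.5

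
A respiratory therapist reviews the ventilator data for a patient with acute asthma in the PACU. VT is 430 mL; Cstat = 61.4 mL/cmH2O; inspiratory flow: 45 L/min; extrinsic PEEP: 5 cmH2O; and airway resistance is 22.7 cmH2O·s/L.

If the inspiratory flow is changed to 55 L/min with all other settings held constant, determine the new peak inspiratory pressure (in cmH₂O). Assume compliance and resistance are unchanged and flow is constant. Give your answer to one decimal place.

Flow: 45 L/min ÷ 60 = 0.75 L/s.
New flow: 55 L/min ÷ 60 = 0.9167 L/s.
PIP = Vt/C + R·V̇ + PEEP (constant-flow equation of motion).
Only the resistive term changes: ΔPIP = R × ΔV̇ = 22.7 × (0.9167 − 0.75) = 22.7 × 0.1667 = 3.784 cmH2O.
Original PIP = 430/61.4 + 22.7×0.75 + 5 = 29.028 cmH2O; new PIP = 29.028 + (3.784) = 32.812 cmH2O.

32.8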